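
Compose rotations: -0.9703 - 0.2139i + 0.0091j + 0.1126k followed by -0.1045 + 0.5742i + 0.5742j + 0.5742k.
0.1543 - 0.4754i - 0.7456j - 0.4409k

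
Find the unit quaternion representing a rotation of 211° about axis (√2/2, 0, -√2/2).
-0.2672 + 0.6814i - 0.6814k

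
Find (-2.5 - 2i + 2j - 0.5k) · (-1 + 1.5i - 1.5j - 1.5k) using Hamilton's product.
7.75 - 5.5i - 2j + 4.25k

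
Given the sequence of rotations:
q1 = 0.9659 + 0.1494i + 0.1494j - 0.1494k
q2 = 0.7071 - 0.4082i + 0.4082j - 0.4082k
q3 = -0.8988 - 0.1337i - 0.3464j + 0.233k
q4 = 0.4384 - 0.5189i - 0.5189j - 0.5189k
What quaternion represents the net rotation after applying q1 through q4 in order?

q2 · q1 = 0.622 - 0.2886i + 0.378j - 0.6219k
q3 · q2 · q1 = -0.3218 + 0.3036i - 0.7056j + 0.5534k
q4 · q3 · q2 · q1 = -0.0625 - 0.3532i - 0.0127j + 0.9333k
-0.0625 - 0.3532i - 0.0127j + 0.9333k


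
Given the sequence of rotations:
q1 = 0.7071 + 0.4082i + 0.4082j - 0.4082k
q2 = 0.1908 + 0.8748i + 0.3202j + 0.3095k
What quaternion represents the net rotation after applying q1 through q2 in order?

q2 · q1 = -0.2265 + 0.4394i + 0.7877j + 0.3674k
-0.2265 + 0.4394i + 0.7877j + 0.3674k


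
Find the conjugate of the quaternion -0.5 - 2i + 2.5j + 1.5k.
-0.5 + 2i - 2.5j - 1.5k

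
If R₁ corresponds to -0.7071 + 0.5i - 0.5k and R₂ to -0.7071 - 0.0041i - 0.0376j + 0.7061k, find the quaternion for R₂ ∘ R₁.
0.8551 - 0.3319i + 0.3776j - 0.1269k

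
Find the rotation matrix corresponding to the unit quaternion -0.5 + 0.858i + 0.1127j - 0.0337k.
[[0.9723, 0.1597, -0.1705], [0.2271, -0.4746, 0.8504], [0.0549, -0.8656, -0.4977]]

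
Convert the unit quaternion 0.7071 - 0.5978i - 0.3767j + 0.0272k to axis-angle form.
axis = (-0.8454, -0.5327, 0.0385), θ = π/2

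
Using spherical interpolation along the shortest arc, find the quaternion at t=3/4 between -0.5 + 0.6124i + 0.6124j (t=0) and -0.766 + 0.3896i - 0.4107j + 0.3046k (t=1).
-0.8007 + 0.5204i - 0.1511j + 0.2556k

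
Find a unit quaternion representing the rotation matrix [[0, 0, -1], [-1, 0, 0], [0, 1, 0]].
-0.5 - 0.5i + 0.5j + 0.5k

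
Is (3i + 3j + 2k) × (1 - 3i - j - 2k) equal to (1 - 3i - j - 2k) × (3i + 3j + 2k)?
No: pq = 16 - i + 3j + 8k ≠ 16 + 7i + 3j - 4k = qp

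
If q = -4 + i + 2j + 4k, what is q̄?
-4 - i - 2j - 4k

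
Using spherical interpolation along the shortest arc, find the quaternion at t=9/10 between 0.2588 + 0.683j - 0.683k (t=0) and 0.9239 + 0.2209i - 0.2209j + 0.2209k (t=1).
-0.8657 - 0.2163i + 0.3191j - 0.3191k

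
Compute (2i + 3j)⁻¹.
-0.1538i - 0.2308j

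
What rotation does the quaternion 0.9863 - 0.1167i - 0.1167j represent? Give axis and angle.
axis = (-√2/2, -√2/2, 0), θ = 19°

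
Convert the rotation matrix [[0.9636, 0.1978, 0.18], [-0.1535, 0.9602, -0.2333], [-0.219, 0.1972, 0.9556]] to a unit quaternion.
0.9848 + 0.1093i + 0.1013j - 0.0892k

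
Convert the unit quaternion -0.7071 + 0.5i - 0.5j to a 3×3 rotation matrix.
[[0.5, -0.5, 0.7071], [-0.5, 0.5, 0.7071], [-0.7071, -0.7071, 0]]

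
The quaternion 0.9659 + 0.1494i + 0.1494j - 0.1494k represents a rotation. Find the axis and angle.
axis = (√3/3, √3/3, -√3/3), θ = π/6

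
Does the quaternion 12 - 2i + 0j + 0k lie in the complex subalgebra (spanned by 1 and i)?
Yes. The quaternion 12 - 2i has j- and k-coefficients y = z = 0, so it lies in the complex subalgebra spanned by 1 and i.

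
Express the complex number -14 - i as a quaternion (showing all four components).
-14 - i + 0j + 0k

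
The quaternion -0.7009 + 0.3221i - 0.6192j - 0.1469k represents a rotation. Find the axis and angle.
axis = (0.4516, -0.8681, -0.206), θ = 269°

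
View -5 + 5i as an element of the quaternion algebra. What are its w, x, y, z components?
-5 + 5i + 0j + 0k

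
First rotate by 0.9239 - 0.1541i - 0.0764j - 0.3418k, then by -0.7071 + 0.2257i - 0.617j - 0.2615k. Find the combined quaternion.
-0.755 + 0.5084i - 0.3986j - 0.1122k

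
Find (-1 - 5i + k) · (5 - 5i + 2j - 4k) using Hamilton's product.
-26 - 22i - 27j - k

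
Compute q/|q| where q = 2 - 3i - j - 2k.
0.4714 - 0.7071i - 0.2357j - 0.4714k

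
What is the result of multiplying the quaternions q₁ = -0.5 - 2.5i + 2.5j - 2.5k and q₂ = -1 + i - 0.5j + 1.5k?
8 + 4.5i - j + 0.5k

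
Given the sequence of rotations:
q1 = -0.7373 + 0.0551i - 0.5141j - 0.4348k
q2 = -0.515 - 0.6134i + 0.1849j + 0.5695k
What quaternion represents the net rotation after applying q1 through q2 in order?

q2 · q1 = 0.7562 + 0.6363i - 0.1069j + 0.1092k
0.7562 + 0.6363i - 0.1069j + 0.1092k


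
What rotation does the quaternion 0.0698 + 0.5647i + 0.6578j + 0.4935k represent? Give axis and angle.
axis = (0.5661, 0.6594, 0.4947), θ = 172°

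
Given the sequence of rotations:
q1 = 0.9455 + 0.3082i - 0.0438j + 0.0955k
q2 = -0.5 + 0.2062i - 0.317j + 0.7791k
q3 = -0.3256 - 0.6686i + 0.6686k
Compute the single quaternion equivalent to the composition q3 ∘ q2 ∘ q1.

q2 · q1 = -0.6246 + 0.0447i - 0.0574j + 0.7776k
q3 · q2 · q1 = -0.2866 + 0.4414i + 0.5685j - 0.6324k
-0.2866 + 0.4414i + 0.5685j - 0.6324k


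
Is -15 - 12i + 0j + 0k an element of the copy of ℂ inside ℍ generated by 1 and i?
Yes. The quaternion -15 - 12i has j- and k-coefficients y = z = 0, so it lies in the complex subalgebra spanned by 1 and i.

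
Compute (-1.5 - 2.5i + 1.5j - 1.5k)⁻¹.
-0.1154 + 0.1923i - 0.1154j + 0.1154k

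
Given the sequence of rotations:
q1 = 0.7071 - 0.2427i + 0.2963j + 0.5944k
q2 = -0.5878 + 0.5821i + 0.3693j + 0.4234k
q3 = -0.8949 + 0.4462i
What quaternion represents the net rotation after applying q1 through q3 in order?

q2 · q1 = -0.6355 + 0.6483i - 0.3618j + 0.2121k
q3 · q2 · q1 = 0.2794 - 0.8637i + 0.2291j - 0.3512k
0.2794 - 0.8637i + 0.2291j - 0.3512k


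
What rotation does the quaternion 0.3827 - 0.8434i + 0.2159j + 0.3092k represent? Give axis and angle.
axis = (-0.9129, 0.2337, 0.3347), θ = 3π/4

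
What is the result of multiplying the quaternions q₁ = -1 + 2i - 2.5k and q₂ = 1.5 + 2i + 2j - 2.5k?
-11.75 + 6i - 2j + 2.75k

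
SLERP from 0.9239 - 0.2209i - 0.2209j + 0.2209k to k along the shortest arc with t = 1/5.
0.8348 - 0.1996i - 0.1996j + 0.4727k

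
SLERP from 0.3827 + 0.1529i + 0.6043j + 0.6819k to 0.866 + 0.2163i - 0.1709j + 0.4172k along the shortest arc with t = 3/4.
0.8131 + 0.2199i + 0.039j + 0.5377k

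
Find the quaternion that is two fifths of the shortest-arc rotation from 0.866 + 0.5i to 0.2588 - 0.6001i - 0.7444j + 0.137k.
0.5325 + 0.7306i + 0.4203j - 0.0773k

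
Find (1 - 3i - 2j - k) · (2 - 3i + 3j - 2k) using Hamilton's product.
-3 - 2i - 4j - 19k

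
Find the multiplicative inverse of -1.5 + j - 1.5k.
-0.2727 - 0.1818j + 0.2727k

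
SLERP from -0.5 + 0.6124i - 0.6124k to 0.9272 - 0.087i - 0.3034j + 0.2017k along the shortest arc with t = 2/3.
-0.8528 + 0.2919i + 0.2178j - 0.3742k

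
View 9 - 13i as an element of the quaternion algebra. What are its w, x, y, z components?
9 - 13i + 0j + 0k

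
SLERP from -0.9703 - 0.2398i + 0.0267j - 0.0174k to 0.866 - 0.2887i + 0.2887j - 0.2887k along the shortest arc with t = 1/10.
-0.982 - 0.188i - 0.007j + 0.0155k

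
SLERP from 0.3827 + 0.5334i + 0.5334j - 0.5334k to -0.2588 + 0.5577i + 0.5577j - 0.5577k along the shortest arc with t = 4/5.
-0.1305 + 0.5724i + 0.5724j - 0.5724k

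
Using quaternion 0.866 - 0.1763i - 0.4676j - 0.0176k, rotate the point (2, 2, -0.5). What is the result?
(1.917, 1.982, 0.804)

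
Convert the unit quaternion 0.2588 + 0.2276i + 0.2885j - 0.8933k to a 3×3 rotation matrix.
[[-0.7624, 0.5937, -0.2573], [-0.331, -0.6996, -0.6332], [-0.556, -0.3976, 0.7299]]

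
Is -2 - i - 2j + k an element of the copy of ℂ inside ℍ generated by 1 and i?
No. The quaternion -2 - i - 2j + k has j-coefficient y = -2 and k-coefficient z = 1, not both zero, so it does not lie in the complex subalgebra spanned by 1 and i.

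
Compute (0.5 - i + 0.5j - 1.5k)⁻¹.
0.1333 + 0.2667i - 0.1333j + 0.4k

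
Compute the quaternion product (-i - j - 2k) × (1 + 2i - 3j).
-1 - 7i - 5j + 3k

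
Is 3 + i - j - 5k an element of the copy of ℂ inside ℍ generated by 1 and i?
No. The quaternion 3 + i - j - 5k has j-coefficient y = -1 and k-coefficient z = -5, not both zero, so it does not lie in the complex subalgebra spanned by 1 and i.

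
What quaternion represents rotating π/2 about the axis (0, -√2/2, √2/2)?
0.7071 - 0.5j + 0.5k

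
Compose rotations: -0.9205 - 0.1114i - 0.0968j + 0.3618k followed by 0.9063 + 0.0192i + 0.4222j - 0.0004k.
-0.7911 + 0.0341i - 0.4833j + 0.3734k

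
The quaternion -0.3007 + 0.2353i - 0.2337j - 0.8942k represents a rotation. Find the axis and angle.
axis = (0.2467, -0.245, -0.9376), θ = 215°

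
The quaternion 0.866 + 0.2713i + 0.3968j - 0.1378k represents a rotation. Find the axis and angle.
axis = (0.5426, 0.7935, -0.2756), θ = π/3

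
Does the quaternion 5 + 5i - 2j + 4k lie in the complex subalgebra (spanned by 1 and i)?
No. The quaternion 5 + 5i - 2j + 4k has j-coefficient y = -2 and k-coefficient z = 4, not both zero, so it does not lie in the complex subalgebra spanned by 1 and i.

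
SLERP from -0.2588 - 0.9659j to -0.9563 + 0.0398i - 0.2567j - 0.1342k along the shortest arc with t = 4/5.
-0.8835 + 0.0342i - 0.4528j - 0.1152k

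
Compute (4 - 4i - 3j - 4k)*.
4 + 4i + 3j + 4k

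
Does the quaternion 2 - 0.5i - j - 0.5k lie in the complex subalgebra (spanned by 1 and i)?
No. The quaternion 2 - 0.5i - j - 0.5k has j-coefficient y = -1 and k-coefficient z = -0.5, not both zero, so it does not lie in the complex subalgebra spanned by 1 and i.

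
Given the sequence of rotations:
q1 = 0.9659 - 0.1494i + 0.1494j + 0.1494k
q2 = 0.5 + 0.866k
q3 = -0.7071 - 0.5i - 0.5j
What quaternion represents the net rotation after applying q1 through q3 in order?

q2 · q1 = 0.3536 - 0.2041i - 0.0547j + 0.9112k
q3 · q2 · q1 = -0.3794 - 0.4881i + 0.3175j - 0.719k
-0.3794 - 0.4881i + 0.3175j - 0.719k


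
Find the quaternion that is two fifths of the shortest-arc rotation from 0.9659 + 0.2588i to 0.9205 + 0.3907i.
0.95 + 0.3123i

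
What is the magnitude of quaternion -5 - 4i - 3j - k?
√51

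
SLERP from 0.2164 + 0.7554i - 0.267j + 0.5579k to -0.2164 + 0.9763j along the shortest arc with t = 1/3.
0.2618 + 0.5905i - 0.6265j + 0.4361k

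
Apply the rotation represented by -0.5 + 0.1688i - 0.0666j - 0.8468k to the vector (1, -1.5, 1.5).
(0.532, 1.983, 1.133)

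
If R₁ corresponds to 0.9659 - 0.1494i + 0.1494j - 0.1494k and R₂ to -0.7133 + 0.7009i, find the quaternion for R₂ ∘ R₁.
-0.5843 + 0.7836i - 0.0019j + 0.2113k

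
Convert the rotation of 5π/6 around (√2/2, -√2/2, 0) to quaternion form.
0.2588 + 0.683i - 0.683j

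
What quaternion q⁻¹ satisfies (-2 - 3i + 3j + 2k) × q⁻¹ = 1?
-0.0769 + 0.1154i - 0.1154j - 0.0769k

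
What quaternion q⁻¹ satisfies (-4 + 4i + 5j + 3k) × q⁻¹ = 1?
-0.0606 - 0.0606i - 0.0758j - 0.0455k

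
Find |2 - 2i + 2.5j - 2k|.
4.272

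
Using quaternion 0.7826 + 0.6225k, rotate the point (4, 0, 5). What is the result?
(0.9, 3.897, 5)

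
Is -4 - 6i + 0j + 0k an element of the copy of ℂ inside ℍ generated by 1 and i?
Yes. The quaternion -4 - 6i has j- and k-coefficients y = z = 0, so it lies in the complex subalgebra spanned by 1 and i.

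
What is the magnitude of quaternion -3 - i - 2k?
√14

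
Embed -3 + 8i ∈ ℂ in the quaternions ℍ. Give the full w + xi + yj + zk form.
-3 + 8i + 0j + 0k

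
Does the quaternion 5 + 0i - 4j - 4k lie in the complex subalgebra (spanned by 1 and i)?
No. The quaternion 5 - 4j - 4k has j-coefficient y = -4 and k-coefficient z = -4, not both zero, so it does not lie in the complex subalgebra spanned by 1 and i.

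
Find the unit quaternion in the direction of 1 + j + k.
0.5774 + 0.5774j + 0.5774k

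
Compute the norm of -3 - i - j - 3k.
√20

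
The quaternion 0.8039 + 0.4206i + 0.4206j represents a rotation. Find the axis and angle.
axis = (√2/2, √2/2, 0), θ = 73°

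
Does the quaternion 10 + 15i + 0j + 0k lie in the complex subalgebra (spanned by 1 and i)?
Yes. The quaternion 10 + 15i has j- and k-coefficients y = z = 0, so it lies in the complex subalgebra spanned by 1 and i.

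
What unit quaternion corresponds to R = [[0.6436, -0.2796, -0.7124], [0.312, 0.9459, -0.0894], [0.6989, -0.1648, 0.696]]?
0.9063 - 0.0208i - 0.3893j + 0.1632k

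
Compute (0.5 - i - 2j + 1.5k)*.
0.5 + i + 2j - 1.5k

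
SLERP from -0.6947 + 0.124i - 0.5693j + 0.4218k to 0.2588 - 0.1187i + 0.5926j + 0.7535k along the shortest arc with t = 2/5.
-0.6533 + 0.1549i - 0.7363j - 0.0843k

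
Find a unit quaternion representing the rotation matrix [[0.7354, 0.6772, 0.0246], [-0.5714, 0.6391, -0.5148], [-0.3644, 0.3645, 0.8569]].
0.8988 + 0.2446i + 0.1082j - 0.3473k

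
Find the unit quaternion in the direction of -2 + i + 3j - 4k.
-0.3651 + 0.1826i + 0.5477j - 0.7303k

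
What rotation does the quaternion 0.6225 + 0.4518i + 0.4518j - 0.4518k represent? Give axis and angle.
axis = (√3/3, √3/3, -√3/3), θ = 103°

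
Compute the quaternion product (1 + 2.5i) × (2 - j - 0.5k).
2 + 5i + 0.25j - 3k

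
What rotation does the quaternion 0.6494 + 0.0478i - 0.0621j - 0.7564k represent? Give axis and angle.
axis = (0.0629, -0.0817, -0.9947), θ = 99°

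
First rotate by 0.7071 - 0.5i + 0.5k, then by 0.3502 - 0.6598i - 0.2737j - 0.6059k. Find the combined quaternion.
0.2207 - 0.7785i + 0.4393j - 0.3902k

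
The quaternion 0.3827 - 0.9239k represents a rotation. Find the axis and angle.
axis = (0, 0, -1), θ = 3π/4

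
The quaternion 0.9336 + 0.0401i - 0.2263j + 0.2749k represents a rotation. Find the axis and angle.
axis = (0.1119, -0.6316, 0.7672), θ = 42°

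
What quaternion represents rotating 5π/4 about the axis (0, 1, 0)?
-0.3827 + 0.9239j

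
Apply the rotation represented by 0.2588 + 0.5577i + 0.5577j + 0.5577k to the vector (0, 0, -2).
(-1.821, -0.667, 0.488)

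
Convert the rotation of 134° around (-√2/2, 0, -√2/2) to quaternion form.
0.3907 - 0.6509i - 0.6509k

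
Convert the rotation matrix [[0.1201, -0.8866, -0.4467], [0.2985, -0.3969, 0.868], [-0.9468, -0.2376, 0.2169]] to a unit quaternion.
0.4848 - 0.5701i + 0.2579j + 0.6111k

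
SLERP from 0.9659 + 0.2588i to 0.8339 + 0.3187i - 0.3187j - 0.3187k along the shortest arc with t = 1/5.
0.9566 + 0.2761i - 0.0661j - 0.0661k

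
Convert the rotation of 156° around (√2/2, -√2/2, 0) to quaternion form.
0.2079 + 0.6917i - 0.6917j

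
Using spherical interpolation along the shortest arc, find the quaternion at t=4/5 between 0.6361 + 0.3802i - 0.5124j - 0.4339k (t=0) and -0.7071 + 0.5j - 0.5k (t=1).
0.7613 + 0.0917i - 0.5534j + 0.3252k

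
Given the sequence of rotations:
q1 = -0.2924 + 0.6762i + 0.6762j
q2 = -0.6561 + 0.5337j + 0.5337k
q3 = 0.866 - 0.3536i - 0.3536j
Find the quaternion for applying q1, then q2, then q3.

q2 · q1 = -0.169 - 0.8045i - 0.2388j - 0.5169k
q3 · q2 · q1 = -0.5153 - 0.4542i - 0.3298j - 0.6477k
-0.5153 - 0.4542i - 0.3298j - 0.6477k


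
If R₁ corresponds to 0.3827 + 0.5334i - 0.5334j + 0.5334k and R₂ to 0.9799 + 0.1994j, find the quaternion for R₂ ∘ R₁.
0.4814 + 0.629i - 0.4464j + 0.4163k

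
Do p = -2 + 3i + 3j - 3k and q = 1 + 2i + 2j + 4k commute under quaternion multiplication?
No: pq = -2 + 17i - 19j - 11k ≠ -2 - 19i + 17j - 11k = qp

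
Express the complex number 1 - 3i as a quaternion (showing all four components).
1 - 3i + 0j + 0k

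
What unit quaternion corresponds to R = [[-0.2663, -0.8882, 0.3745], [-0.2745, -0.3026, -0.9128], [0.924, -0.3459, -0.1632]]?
0.2588 + 0.5476i - 0.5308j + 0.5928k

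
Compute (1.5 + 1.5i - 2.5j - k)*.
1.5 - 1.5i + 2.5j + k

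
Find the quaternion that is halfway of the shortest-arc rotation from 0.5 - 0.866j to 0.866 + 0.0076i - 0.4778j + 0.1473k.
0.7108 + 0.004i - 0.6992j + 0.0766k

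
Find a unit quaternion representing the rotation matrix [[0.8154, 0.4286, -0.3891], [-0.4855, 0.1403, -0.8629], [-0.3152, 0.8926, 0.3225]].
0.7547 + 0.5815i - 0.0245j - 0.3028k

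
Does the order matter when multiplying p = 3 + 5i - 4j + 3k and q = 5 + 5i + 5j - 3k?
Yes: pq = 19 + 37i + 25j + 51k ≠ 19 + 43i - 35j - 39k = qp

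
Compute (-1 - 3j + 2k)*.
-1 + 3j - 2k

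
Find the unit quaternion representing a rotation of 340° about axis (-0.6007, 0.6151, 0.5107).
-0.9848 - 0.1043i + 0.1068j + 0.0887k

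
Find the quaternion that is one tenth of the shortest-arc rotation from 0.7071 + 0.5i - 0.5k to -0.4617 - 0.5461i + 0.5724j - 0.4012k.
0.725 + 0.5404i - 0.0723j - 0.4208k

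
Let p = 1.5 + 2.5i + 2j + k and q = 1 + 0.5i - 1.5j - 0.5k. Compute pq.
3.75 + 3.75i + 1.5j - 4.5k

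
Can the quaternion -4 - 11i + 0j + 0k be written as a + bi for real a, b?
Yes. The quaternion -4 - 11i has j- and k-coefficients y = z = 0, so it lies in the complex subalgebra spanned by 1 and i.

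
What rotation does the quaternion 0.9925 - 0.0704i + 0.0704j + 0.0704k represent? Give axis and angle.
axis = (-√3/3, √3/3, √3/3), θ = 14°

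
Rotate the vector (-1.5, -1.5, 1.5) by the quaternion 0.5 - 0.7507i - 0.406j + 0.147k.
(-2.575, 0.068, 0.342)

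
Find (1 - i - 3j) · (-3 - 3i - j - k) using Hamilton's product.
-9 + 3i + 7j - 9k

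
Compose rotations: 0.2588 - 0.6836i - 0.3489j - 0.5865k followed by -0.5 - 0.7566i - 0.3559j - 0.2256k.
-0.9031 + 0.276i - 0.2072j + 0.2555k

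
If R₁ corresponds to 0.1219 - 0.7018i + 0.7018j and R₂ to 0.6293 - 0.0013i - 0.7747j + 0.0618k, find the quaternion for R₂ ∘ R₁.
0.6195 - 0.4852i + 0.3038j - 0.5371k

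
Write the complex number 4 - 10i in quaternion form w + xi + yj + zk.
4 - 10i + 0j + 0k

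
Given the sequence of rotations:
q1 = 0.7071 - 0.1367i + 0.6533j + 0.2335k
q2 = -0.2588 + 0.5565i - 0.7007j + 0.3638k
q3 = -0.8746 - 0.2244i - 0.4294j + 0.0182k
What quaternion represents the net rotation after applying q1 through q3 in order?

q2 · q1 = 0.2659 + 0.0276i - 0.8442j + 0.4646k
q3 · q2 · q1 = -0.5973 - 0.2679i + 0.7289j - 0.2002k
-0.5973 - 0.2679i + 0.7289j - 0.2002k


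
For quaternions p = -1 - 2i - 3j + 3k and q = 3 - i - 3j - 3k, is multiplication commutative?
No: pq = -5 + 13i - 15j + 15k ≠ -5 - 23i + 3j + 9k = qp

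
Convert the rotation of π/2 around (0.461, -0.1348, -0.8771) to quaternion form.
0.7071 + 0.326i - 0.0953j - 0.6202k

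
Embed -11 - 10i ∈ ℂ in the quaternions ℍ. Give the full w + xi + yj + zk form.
-11 - 10i + 0j + 0k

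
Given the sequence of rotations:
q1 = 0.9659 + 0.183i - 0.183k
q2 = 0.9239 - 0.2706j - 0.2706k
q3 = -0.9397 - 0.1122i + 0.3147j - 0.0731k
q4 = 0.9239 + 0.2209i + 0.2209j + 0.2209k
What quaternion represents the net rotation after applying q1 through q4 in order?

q2 · q1 = 0.8429 + 0.2186i - 0.3109j - 0.3809k
q3 · q2 · q1 = -0.6975 - 0.4426i + 0.4987j + 0.2624k
q4 · q3 · q2 · q1 = -0.7148 - 0.6152i + 0.1509j + 0.2963k
-0.7148 - 0.6152i + 0.1509j + 0.2963k


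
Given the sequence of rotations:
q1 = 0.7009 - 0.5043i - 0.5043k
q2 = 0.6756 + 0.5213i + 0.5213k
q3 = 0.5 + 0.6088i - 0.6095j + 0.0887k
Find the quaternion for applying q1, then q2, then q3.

q2 · q1 = 0.9993 + 0.0247i + 0.0247k
q3 · q2 · q1 = 0.4824 + 0.6057i - 0.6219j + 0.116k
0.4824 + 0.6057i - 0.6219j + 0.116k


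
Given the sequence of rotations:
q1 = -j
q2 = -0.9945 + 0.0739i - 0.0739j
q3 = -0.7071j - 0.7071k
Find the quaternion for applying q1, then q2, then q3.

q2 · q1 = -0.0739 + 0.9945j - 0.0739k
q3 · q2 · q1 = 0.651 + 0.7555i + 0.0523j + 0.0523k
0.651 + 0.7555i + 0.0523j + 0.0523k


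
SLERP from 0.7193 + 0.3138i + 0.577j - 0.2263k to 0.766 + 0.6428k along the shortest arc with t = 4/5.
0.8479 + 0.0785i + 0.1443j + 0.504k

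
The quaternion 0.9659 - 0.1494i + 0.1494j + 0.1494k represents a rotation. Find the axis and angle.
axis = (-√3/3, √3/3, √3/3), θ = π/6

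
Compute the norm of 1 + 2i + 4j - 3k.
√30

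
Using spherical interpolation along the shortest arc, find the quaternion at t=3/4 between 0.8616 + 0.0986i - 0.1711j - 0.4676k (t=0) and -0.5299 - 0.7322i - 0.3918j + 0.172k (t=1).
0.6822 + 0.6219i + 0.267j - 0.2767k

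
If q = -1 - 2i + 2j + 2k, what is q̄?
-1 + 2i - 2j - 2k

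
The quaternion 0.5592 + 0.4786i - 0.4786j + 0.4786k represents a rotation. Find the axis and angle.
axis = (√3/3, -√3/3, √3/3), θ = 112°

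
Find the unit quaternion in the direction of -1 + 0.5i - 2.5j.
-0.3651 + 0.1826i - 0.9129j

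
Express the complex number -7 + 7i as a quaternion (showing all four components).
-7 + 7i + 0j + 0k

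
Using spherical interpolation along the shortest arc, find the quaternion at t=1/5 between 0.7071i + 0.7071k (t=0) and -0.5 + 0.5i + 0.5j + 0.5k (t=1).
-0.1106 + 0.6984i + 0.1106j + 0.6984k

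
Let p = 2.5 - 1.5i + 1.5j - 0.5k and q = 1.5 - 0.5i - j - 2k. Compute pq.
3.5 - 7i - 3j - 3.5k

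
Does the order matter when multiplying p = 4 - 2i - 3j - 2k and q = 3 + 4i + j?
Yes: pq = 23 + 12i - 13j + 4k ≠ 23 + 8i + 3j - 16k = qp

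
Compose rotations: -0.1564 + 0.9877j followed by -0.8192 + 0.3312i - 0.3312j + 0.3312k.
0.4552 - 0.3789i - 0.7573j + 0.2753k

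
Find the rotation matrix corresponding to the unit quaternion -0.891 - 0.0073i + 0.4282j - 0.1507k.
[[0.5879, -0.2748, -0.7609], [0.2623, 0.9545, -0.1421], [0.7653, -0.1161, 0.6332]]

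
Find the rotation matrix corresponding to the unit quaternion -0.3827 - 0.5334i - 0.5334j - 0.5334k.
[[-0.1381, 0.1608, 0.9773], [0.9773, -0.1381, 0.1608], [0.1608, 0.9773, -0.1381]]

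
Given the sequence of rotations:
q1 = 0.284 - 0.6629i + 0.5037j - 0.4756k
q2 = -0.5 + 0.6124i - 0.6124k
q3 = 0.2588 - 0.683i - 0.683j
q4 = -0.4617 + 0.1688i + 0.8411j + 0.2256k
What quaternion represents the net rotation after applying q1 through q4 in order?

q2 · q1 = -0.0273 + 0.8138i + 0.4454j + 0.3723k
q3 · q2 · q1 = 0.853 - 0.025i + 0.3882j + 0.348k
q4 · q3 · q2 · q1 = -0.7946 + 0.3607i + 0.4738j + 0.1183k
-0.7946 + 0.3607i + 0.4738j + 0.1183k


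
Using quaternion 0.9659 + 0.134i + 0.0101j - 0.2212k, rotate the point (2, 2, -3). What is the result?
(2.783, 1.673, -2.54)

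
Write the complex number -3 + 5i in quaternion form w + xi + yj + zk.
-3 + 5i + 0j + 0k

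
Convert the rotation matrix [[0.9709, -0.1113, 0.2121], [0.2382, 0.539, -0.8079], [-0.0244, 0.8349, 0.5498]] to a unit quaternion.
0.8746 + 0.4696i + 0.0676j + 0.0999k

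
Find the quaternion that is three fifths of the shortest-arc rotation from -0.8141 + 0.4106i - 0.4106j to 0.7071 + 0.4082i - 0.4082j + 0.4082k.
-0.9458 - 0.0865i + 0.0865j - 0.3007k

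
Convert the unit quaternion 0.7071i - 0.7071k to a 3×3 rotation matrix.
[[0, 0, -1], [0, -1, 0], [-1, 0, 0]]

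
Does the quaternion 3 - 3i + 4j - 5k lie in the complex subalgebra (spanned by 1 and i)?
No. The quaternion 3 - 3i + 4j - 5k has j-coefficient y = 4 and k-coefficient z = -5, not both zero, so it does not lie in the complex subalgebra spanned by 1 and i.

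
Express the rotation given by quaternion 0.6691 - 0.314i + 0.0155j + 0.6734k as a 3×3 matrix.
[[0.0926, -0.9109, -0.4022], [0.8914, -0.1041, 0.4411], [-0.4436, -0.3993, 0.8023]]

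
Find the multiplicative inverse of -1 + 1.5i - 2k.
-0.1379 - 0.2069i + 0.2759k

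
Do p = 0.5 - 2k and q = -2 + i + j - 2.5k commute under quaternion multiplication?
No: pq = -6 + 2.5i - 1.5j + 2.75k ≠ -6 - 1.5i + 2.5j + 2.75k = qp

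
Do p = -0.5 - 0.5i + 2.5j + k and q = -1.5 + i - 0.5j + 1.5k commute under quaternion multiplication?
No: pq = 1 + 4.5i - 1.75j - 4.5k ≠ 1 - 4i - 5.25j = qp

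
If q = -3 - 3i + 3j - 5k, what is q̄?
-3 + 3i - 3j + 5k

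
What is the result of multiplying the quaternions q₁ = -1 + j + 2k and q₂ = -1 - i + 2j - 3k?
5 - 6i - 5j + 2k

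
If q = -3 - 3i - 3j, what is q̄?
-3 + 3i + 3j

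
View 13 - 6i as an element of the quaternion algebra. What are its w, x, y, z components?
13 - 6i + 0j + 0k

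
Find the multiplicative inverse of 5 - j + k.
0.1852 + 0.037j - 0.037k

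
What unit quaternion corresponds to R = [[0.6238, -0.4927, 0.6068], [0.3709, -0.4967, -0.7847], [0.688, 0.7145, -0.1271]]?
0.5 + 0.7496i - 0.0406j + 0.4318k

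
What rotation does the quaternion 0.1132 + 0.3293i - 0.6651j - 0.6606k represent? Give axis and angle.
axis = (0.3314, -0.6694, -0.6649), θ = 167°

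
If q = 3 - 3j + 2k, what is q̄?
3 + 3j - 2k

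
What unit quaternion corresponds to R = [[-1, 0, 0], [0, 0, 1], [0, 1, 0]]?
0.7071j + 0.7071k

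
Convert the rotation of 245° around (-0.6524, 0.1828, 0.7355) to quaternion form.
-0.5373 - 0.5502i + 0.1542j + 0.6203k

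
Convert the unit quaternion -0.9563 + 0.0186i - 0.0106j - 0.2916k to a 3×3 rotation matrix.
[[0.8297, -0.5581, 0.0094], [0.5573, 0.8292, 0.0418], [-0.0311, -0.0294, 0.9991]]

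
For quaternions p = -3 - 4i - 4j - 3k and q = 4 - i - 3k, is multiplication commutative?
No: pq = -25 - i - 25j - 7k ≠ -25 - 25i - 7j + k = qp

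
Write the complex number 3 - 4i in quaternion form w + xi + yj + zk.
3 - 4i + 0j + 0k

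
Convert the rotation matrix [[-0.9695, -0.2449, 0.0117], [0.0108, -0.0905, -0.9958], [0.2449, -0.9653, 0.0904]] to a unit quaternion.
0.0872 + 0.0875i - 0.6687j + 0.7332k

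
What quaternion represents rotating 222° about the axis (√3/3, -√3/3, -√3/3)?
-0.3584 + 0.539i - 0.539j - 0.539k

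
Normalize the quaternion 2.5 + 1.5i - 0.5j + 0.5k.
0.8333 + 0.5i - 0.1667j + 0.1667k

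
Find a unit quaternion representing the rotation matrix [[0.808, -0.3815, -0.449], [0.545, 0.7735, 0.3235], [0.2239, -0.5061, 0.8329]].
0.9239 - 0.2245i - 0.1821j + 0.2507k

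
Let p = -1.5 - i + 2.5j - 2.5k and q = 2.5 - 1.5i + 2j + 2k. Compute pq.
-5.25 + 9.75i + 9j - 7.5k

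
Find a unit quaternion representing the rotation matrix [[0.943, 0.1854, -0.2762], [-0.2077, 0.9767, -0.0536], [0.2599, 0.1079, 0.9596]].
0.9848 + 0.041i - 0.1361j - 0.0998k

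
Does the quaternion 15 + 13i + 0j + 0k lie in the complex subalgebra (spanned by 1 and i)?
Yes. The quaternion 15 + 13i has j- and k-coefficients y = z = 0, so it lies in the complex subalgebra spanned by 1 and i.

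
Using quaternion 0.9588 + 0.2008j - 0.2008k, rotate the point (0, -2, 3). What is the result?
(0.385, -2.081, 2.919)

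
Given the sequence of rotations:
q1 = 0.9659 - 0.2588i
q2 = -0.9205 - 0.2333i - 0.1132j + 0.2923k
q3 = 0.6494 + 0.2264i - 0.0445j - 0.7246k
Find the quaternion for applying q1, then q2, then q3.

q2 · q1 = -0.9495 + 0.0129i - 0.185j + 0.253k
q3 · q2 · q1 = -0.4444 - 0.3519i - 0.1445j + 0.811k
-0.4444 - 0.3519i - 0.1445j + 0.811k


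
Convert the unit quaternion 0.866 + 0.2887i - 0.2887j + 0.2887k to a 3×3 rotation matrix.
[[0.6666, -0.6667, -0.3333], [0.3333, 0.6666, -0.6667], [0.6667, 0.3333, 0.6666]]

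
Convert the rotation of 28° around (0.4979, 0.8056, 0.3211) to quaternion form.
0.9703 + 0.1205i + 0.1949j + 0.0777k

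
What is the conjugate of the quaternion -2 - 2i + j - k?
-2 + 2i - j + k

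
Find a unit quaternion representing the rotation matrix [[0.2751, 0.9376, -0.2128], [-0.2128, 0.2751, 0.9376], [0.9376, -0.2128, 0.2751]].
0.6755 - 0.4257i - 0.4257j - 0.4257k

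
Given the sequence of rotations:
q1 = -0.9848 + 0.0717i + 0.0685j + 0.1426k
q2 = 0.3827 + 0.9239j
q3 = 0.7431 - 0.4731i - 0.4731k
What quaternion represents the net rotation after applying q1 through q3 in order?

q2 · q1 = -0.4402 + 0.1592i - 0.8836j - 0.0117k
q3 · q2 · q1 = -0.2573 - 0.0915i - 0.7375j + 0.6176k
-0.2573 - 0.0915i - 0.7375j + 0.6176k


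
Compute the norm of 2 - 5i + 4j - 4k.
√61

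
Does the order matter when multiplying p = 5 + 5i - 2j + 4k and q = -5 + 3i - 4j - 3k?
Yes: pq = -36 + 12i + 17j - 49k ≠ -36 - 32i - 37j - 21k = qp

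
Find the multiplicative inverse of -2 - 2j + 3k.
-0.1176 + 0.1176j - 0.1765k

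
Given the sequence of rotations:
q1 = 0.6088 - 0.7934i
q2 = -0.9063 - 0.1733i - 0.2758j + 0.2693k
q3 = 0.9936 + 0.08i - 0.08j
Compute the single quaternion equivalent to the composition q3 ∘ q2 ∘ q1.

q2 · q1 = -0.6893 + 0.6136i - 0.3816j - 0.0549k
q3 · q2 · q1 = -0.7645 + 0.5589i - 0.3196j - 0.036k
-0.7645 + 0.5589i - 0.3196j - 0.036k


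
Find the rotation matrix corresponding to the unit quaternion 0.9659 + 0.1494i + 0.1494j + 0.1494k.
[[0.9107, -0.244, 0.3333], [0.3333, 0.9107, -0.244], [-0.244, 0.3333, 0.9107]]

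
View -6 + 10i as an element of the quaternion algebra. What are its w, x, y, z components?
-6 + 10i + 0j + 0k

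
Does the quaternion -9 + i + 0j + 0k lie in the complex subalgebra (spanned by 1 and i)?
Yes. The quaternion -9 + i has j- and k-coefficients y = z = 0, so it lies in the complex subalgebra spanned by 1 and i.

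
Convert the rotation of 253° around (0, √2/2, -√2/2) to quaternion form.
-0.5948 + 0.5684j - 0.5684k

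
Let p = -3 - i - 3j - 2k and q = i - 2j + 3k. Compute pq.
1 - 16i + 7j - 4k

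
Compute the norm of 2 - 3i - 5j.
√38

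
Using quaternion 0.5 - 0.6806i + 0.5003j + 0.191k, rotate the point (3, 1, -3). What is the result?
(-0.314, -4.085, -1.489)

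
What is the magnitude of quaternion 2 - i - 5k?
√30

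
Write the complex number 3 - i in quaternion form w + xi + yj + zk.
3 - i + 0j + 0k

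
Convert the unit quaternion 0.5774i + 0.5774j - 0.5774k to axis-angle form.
axis = (√3/3, √3/3, -√3/3), θ = π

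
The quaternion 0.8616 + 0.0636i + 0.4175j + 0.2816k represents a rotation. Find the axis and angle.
axis = (0.1253, 0.8225, 0.5548), θ = 61°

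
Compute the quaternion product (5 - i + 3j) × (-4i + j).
-7 - 20i + 5j + 11k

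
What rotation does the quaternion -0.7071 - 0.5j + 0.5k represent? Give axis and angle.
axis = (0, -√2/2, √2/2), θ = 3π/2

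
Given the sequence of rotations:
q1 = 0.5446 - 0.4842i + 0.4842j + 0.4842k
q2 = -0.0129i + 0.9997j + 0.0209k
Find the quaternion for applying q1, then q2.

q2 · q1 = -0.5004 + 0.4669i + 0.5406j + 0.4892k
-0.5004 + 0.4669i + 0.5406j + 0.4892k


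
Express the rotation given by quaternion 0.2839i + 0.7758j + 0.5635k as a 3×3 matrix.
[[-0.8388, 0.4405, 0.32], [0.4405, 0.2037, 0.8743], [0.32, 0.8743, -0.3649]]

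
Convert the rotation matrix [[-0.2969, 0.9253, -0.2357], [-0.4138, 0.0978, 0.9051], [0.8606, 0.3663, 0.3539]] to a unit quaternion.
0.5373 - 0.2507i - 0.5101j - 0.6231k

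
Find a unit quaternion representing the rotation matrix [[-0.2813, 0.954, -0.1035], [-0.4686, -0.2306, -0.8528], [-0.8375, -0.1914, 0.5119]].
-0.5 - 0.3307i - 0.367j + 0.7113k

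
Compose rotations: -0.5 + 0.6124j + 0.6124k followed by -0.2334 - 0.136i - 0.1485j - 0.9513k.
0.7902 + 0.5596i + 0.0146j + 0.2494k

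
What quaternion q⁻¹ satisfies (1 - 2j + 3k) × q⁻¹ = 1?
0.0714 + 0.1429j - 0.2143k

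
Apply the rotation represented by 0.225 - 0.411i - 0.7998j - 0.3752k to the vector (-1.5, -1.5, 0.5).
(-0.424, -0.911, -1.934)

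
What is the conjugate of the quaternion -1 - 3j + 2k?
-1 + 3j - 2k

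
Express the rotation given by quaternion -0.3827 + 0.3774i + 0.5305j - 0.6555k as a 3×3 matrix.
[[-0.4222, -0.1013, -0.9008], [0.9021, -0.1442, -0.4066], [-0.0887, -0.9843, 0.1523]]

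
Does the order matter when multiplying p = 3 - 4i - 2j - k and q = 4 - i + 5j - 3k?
Yes: pq = 15 - 8i - 4j - 35k ≠ 15 - 30i + 18j + 9k = qp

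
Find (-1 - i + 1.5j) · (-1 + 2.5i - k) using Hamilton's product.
3.5 - 3i - 2.5j - 2.75k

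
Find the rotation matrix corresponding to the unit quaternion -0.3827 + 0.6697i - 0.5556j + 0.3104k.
[[0.1899, -0.5066, 0.841], [-0.9818, -0.0897, 0.1677], [-0.0095, -0.8575, -0.5144]]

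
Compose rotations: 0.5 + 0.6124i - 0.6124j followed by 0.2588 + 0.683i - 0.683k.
-0.2889 + 0.0817i - 0.5768j - 0.7598k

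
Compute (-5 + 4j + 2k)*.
-5 - 4j - 2k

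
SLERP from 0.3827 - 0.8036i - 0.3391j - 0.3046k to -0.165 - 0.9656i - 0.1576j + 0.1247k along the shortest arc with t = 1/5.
0.2809 - 0.8779i - 0.3156j - 0.2251k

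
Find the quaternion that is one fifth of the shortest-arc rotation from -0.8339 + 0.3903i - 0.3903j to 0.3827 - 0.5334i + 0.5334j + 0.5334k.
-0.7742 + 0.4399i - 0.4399j - 0.1168k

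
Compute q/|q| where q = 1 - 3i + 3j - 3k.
0.189 - 0.5669i + 0.5669j - 0.5669k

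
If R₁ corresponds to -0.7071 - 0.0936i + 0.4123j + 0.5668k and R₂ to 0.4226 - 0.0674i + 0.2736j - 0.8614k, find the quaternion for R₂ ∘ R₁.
0.0703 + 0.5183i + 0.0996j + 0.8464k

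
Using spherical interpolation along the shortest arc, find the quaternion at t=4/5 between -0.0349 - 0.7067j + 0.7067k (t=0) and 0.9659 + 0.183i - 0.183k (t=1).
-0.8934 - 0.1674i - 0.1989j + 0.3663k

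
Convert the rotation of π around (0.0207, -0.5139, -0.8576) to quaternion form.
0.0207i - 0.5139j - 0.8576k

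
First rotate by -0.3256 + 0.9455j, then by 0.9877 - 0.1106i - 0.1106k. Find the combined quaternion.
-0.3216 + 0.1406i + 0.9339j - 0.0686k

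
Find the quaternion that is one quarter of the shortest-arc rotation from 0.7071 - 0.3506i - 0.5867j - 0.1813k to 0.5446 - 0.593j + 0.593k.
0.7186 - 0.2795i - 0.6364j + 0.0241k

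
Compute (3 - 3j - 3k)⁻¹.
0.1111 + 0.1111j + 0.1111k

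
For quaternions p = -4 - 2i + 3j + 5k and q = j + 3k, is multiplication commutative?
No: pq = -18 + 4i + 2j - 14k ≠ -18 - 4i - 10j - 10k = qp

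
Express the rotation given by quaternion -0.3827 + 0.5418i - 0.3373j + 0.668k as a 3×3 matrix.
[[-0.12, 0.1458, 0.982], [-0.8768, -0.4795, -0.0359], [0.4657, -0.8653, 0.1854]]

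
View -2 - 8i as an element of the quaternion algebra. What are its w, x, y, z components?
-2 - 8i + 0j + 0k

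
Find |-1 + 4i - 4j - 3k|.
√42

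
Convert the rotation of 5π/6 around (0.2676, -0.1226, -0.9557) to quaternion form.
0.2588 + 0.2585i - 0.1184j - 0.9231k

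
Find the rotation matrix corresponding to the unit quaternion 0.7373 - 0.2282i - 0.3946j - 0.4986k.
[[0.1914, 0.9153, -0.3543], [-0.5551, 0.3986, 0.73], [0.8094, 0.057, 0.5844]]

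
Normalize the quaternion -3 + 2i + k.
-0.8018 + 0.5345i + 0.2673k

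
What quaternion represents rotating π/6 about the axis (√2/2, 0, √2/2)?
0.9659 + 0.183i + 0.183k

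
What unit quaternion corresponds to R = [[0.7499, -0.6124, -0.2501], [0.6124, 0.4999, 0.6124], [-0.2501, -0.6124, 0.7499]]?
0.866 - 0.3536i + 0.3536k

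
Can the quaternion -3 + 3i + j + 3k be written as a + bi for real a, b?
No. The quaternion -3 + 3i + j + 3k has j-coefficient y = 1 and k-coefficient z = 3, not both zero, so it does not lie in the complex subalgebra spanned by 1 and i.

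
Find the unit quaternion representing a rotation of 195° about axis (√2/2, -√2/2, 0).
-0.1305 + 0.7011i - 0.7011j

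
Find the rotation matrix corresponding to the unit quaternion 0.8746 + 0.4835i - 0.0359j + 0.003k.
[[0.9974, -0.04, -0.0599], [-0.0295, 0.5324, -0.846], [0.0657, 0.8455, 0.5299]]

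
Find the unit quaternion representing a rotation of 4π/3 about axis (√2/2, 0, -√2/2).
-0.5 + 0.6124i - 0.6124k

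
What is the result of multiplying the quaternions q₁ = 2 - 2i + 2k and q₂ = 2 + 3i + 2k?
6 + 2i + 10j + 8k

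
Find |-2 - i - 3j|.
√14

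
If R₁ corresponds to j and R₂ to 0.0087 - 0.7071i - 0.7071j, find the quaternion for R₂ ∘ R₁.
0.7071 + 0.0087j - 0.7071k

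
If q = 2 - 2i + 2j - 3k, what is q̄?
2 + 2i - 2j + 3k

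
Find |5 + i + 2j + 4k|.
√46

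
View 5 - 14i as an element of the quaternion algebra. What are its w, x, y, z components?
5 - 14i + 0j + 0k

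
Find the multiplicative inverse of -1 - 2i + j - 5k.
-0.0323 + 0.0645i - 0.0323j + 0.1613k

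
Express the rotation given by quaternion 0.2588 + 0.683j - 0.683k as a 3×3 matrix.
[[-0.866, 0.3535, 0.3535], [-0.3535, 0.067, -0.933], [-0.3535, -0.933, 0.067]]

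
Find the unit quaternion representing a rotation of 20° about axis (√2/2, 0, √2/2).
0.9848 + 0.1228i + 0.1228k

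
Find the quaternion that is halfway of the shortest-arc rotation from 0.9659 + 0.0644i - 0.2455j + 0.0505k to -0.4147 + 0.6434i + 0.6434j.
0.7926 - 0.3324i - 0.5103j + 0.029k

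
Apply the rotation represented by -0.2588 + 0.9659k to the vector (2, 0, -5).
(-1.732, -1, -5)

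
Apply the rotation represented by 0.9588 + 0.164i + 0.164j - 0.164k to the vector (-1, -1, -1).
(-1.521, -0.263, -0.785)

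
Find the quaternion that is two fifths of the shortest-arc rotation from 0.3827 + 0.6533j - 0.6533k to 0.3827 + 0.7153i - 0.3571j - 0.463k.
0.4864 + 0.3775i + 0.2971j - 0.7299k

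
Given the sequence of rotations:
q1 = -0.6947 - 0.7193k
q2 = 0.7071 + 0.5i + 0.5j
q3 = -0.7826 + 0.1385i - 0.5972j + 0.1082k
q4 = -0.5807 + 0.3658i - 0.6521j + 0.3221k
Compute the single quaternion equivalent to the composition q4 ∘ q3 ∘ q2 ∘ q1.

q2 · q1 = -0.4912 - 0.707i + 0.0123j - 0.5086k
q3 · q2 · q1 = 0.5447 + 0.7877i + 0.2777j - 0.0756k
q4 · q3 · q2 · q1 = -0.399 - 0.2983i - 0.2351j + 0.8346k
-0.399 - 0.2983i - 0.2351j + 0.8346k


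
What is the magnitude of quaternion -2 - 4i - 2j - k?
5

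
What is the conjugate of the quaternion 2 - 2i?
2 + 2i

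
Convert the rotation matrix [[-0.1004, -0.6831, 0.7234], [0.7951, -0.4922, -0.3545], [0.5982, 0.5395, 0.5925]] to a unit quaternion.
0.5 + 0.447i + 0.0626j + 0.7391k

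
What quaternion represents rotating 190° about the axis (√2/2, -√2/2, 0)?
-0.0872 + 0.7044i - 0.7044j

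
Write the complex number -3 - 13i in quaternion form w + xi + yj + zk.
-3 - 13i + 0j + 0k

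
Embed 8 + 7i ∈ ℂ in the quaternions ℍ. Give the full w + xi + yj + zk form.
8 + 7i + 0j + 0k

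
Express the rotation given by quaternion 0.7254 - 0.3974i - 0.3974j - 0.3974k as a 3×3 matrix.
[[0.3683, 0.8924, -0.2607], [-0.2607, 0.3683, 0.8924], [0.8924, -0.2607, 0.3683]]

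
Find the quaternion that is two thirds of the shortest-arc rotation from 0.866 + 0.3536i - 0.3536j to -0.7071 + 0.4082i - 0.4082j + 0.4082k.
0.9182 - 0.1674i + 0.1674j - 0.3176k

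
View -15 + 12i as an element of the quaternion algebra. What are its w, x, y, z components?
-15 + 12i + 0j + 0k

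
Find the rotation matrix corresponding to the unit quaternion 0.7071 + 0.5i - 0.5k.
[[0.5, 0.7071, -0.5], [-0.7071, 0, -0.7071], [-0.5, 0.7071, 0.5]]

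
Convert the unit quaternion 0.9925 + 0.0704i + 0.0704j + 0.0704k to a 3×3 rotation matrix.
[[0.9802, -0.1298, 0.1497], [0.1497, 0.9802, -0.1298], [-0.1298, 0.1497, 0.9802]]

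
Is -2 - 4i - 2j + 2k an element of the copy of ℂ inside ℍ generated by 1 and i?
No. The quaternion -2 - 4i - 2j + 2k has j-coefficient y = -2 and k-coefficient z = 2, not both zero, so it does not lie in the complex subalgebra spanned by 1 and i.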